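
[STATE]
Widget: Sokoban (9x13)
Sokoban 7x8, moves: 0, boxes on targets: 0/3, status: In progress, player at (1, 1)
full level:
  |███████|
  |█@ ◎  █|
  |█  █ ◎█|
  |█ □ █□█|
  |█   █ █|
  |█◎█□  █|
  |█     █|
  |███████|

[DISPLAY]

███████  
█@ ◎  █  
█  █ ◎█  
█ □ █□█  
█   █ █  
█◎█□  █  
█     █  
███████  
Moves: 0 
         
         
         
         


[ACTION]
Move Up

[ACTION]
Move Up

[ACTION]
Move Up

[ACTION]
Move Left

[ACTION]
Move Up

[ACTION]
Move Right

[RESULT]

███████  
█ @◎  █  
█  █ ◎█  
█ □ █□█  
█   █ █  
█◎█□  █  
█     █  
███████  
Moves: 1 
         
         
         
         


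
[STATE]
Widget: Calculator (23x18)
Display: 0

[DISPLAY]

                      0
┌───┬───┬───┬───┐      
│ 7 │ 8 │ 9 │ ÷ │      
├───┼───┼───┼───┤      
│ 4 │ 5 │ 6 │ × │      
├───┼───┼───┼───┤      
│ 1 │ 2 │ 3 │ - │      
├───┼───┼───┼───┤      
│ 0 │ . │ = │ + │      
├───┼───┼───┼───┤      
│ C │ MC│ MR│ M+│      
└───┴───┴───┴───┘      
                       
                       
                       
                       
                       
                       


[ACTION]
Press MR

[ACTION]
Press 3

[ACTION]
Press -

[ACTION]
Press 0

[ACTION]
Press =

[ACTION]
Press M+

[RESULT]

                      3
┌───┬───┬───┬───┐      
│ 7 │ 8 │ 9 │ ÷ │      
├───┼───┼───┼───┤      
│ 4 │ 5 │ 6 │ × │      
├───┼───┼───┼───┤      
│ 1 │ 2 │ 3 │ - │      
├───┼───┼───┼───┤      
│ 0 │ . │ = │ + │      
├───┼───┼───┼───┤      
│ C │ MC│ MR│ M+│      
└───┴───┴───┴───┘      
                       
                       
                       
                       
                       
                       


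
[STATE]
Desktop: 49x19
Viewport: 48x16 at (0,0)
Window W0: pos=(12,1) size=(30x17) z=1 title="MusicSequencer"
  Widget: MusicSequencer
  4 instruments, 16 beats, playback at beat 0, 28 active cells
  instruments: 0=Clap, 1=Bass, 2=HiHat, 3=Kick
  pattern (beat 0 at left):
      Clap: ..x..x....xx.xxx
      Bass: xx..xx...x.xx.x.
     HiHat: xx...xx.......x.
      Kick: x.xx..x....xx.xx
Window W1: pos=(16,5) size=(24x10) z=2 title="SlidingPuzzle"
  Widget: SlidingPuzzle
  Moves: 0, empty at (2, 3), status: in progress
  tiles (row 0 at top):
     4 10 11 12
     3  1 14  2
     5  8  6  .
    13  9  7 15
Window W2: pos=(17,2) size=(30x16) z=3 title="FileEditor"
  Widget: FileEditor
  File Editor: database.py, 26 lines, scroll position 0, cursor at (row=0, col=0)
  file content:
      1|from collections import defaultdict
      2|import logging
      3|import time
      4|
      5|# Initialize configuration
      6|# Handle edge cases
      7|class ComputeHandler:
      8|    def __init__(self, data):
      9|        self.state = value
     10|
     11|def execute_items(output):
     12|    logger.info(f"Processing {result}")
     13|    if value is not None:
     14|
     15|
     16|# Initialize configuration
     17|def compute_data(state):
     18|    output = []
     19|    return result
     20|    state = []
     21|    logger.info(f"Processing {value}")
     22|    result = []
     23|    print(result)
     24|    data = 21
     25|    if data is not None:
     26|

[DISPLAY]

                                                
            ┏━━━━━━━━━━━━━━━━━━━━━━━━━━━━┓      
            ┃ Mus┏━━━━━━━━━━━━━━━━━━━━━━━━━━━━┓ 
            ┠────┃ FileEditor                 ┃ 
            ┃    ┠────────────────────────────┨ 
            ┃  C┏┃█rom collections import def▲┃ 
            ┃  B┃┃import logging             █┃ 
            ┃ Hi┠┃import time                ░┃ 
            ┃  K┃┃                           ░┃ 
            ┃   ┃┃# Initialize configuration ░┃ 
            ┃   ┃┃# Handle edge cases        ░┃ 
            ┃   ┃┃class ComputeHandler:      ░┃ 
            ┃   ┃┃    def __init__(self, data░┃ 
            ┃   ┃┃        self.state = value ░┃ 
            ┃   ┗┃                           ░┃ 
            ┃    ┃def execute_items(output): ░┃ 


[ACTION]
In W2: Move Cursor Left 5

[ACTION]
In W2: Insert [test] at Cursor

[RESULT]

                                                
            ┏━━━━━━━━━━━━━━━━━━━━━━━━━━━━┓      
            ┃ Mus┏━━━━━━━━━━━━━━━━━━━━━━━━━━━━┓ 
            ┠────┃ FileEditor                 ┃ 
            ┃    ┠────────────────────────────┨ 
            ┃  C┏┃test█rom collections import▲┃ 
            ┃  B┃┃import logging             █┃ 
            ┃ Hi┠┃import time                ░┃ 
            ┃  K┃┃                           ░┃ 
            ┃   ┃┃# Initialize configuration ░┃ 
            ┃   ┃┃# Handle edge cases        ░┃ 
            ┃   ┃┃class ComputeHandler:      ░┃ 
            ┃   ┃┃    def __init__(self, data░┃ 
            ┃   ┃┃        self.state = value ░┃ 
            ┃   ┗┃                           ░┃ 
            ┃    ┃def execute_items(output): ░┃ 


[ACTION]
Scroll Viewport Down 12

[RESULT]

            ┠────┃ FileEditor                 ┃ 
            ┃    ┠────────────────────────────┨ 
            ┃  C┏┃test█rom collections import▲┃ 
            ┃  B┃┃import logging             █┃ 
            ┃ Hi┠┃import time                ░┃ 
            ┃  K┃┃                           ░┃ 
            ┃   ┃┃# Initialize configuration ░┃ 
            ┃   ┃┃# Handle edge cases        ░┃ 
            ┃   ┃┃class ComputeHandler:      ░┃ 
            ┃   ┃┃    def __init__(self, data░┃ 
            ┃   ┃┃        self.state = value ░┃ 
            ┃   ┗┃                           ░┃ 
            ┃    ┃def execute_items(output): ░┃ 
            ┃    ┃    logger.info(f"Processin▼┃ 
            ┗━━━━┗━━━━━━━━━━━━━━━━━━━━━━━━━━━━┛ 
                                                


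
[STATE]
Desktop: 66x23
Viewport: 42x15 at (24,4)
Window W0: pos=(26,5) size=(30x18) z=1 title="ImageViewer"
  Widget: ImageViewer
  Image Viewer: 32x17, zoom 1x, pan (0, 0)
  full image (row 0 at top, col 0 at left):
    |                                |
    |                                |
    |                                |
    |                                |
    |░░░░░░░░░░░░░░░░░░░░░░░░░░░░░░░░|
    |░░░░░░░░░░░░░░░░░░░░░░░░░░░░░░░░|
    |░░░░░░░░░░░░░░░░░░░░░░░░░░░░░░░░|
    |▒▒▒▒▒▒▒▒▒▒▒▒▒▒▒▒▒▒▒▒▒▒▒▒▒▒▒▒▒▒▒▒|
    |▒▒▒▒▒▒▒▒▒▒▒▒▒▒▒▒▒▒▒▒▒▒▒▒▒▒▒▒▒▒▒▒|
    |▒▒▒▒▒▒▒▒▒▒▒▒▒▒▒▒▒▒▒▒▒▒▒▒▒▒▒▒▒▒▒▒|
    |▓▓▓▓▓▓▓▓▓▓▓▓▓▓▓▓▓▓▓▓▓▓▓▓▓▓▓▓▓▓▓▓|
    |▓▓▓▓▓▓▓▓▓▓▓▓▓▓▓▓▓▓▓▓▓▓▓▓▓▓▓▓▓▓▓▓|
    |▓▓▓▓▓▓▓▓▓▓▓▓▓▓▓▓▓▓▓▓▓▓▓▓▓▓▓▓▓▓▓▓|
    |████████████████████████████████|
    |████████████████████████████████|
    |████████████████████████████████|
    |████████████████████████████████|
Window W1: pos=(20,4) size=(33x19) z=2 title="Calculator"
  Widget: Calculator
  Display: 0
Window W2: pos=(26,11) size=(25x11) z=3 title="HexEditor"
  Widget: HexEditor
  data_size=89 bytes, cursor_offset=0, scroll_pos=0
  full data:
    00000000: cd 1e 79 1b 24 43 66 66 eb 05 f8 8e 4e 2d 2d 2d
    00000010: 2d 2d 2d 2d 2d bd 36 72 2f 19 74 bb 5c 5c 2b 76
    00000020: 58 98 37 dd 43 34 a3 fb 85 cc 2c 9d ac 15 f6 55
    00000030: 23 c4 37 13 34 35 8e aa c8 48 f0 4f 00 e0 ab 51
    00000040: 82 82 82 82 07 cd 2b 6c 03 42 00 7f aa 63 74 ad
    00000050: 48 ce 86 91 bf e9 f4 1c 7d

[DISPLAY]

━━━━━━━━━━━━━━━━━━━━━━━━━━━━┓             
lculator                    ┃━━┓          
────────────────────────────┨  ┃          
                           0┃──┨          
─┬───┬───┬───┐              ┃  ┃          
 │ 8 │ 9 │ ÷ │              ┃  ┃          
─┼───┼───┼───┤              ┃  ┃          
 │┏━━━━━━━━━━━━━━━━━━━━━━━┓ ┃  ┃          
─┼┃ HexEditor             ┃ ┃░░┃          
 │┠───────────────────────┨ ┃░░┃          
─┼┃00000000  CD 1e 79 1b 2┃ ┃░░┃          
 │┃00000010  2d 2d 2d 2d 2┃ ┃▒▒┃          
─┼┃00000020  58 98 37 dd 4┃ ┃▒▒┃          
 │┃00000030  23 c4 37 13 3┃ ┃▒▒┃          
─┴┃00000040  82 82 82 82 0┃ ┃▓▓┃          


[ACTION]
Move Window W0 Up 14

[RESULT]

━━━━━━━━━━━━━━━━━━━━━━━━━━━━┓  ┃          
lculator                    ┃  ┃          
────────────────────────────┨  ┃          
                           0┃░░┃          
─┬───┬───┬───┐              ┃░░┃          
 │ 8 │ 9 │ ÷ │              ┃░░┃          
─┼───┼───┼───┤              ┃▒▒┃          
 │┏━━━━━━━━━━━━━━━━━━━━━━━┓ ┃▒▒┃          
─┼┃ HexEditor             ┃ ┃▒▒┃          
 │┠───────────────────────┨ ┃▓▓┃          
─┼┃00000000  CD 1e 79 1b 2┃ ┃▓▓┃          
 │┃00000010  2d 2d 2d 2d 2┃ ┃▓▓┃          
─┼┃00000020  58 98 37 dd 4┃ ┃██┃          
 │┃00000030  23 c4 37 13 3┃ ┃━━┛          
─┴┃00000040  82 82 82 82 0┃ ┃             


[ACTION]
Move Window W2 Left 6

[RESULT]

━━━━━━━━━━━━━━━━━━━━━━━━━━━━┓  ┃          
lculator                    ┃  ┃          
────────────────────────────┨  ┃          
                           0┃░░┃          
─┬───┬───┬───┐              ┃░░┃          
 │ 8 │ 9 │ ÷ │              ┃░░┃          
─┼───┼───┼───┤              ┃▒▒┃          
━━━━━━━━━━━━━━━━━━━━┓       ┃▒▒┃          
xEditor             ┃       ┃▒▒┃          
────────────────────┨       ┃▓▓┃          
00000  CD 1e 79 1b 2┃       ┃▓▓┃          
00010  2d 2d 2d 2d 2┃       ┃▓▓┃          
00020  58 98 37 dd 4┃       ┃██┃          
00030  23 c4 37 13 3┃       ┃━━┛          
00040  82 82 82 82 0┃       ┃             


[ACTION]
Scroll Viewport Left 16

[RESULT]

            ┏━━━━━━━━━━━━━━━━━━━━━━━━━━━━━
            ┃ Calculator                  
            ┠─────────────────────────────
            ┃                             
            ┃┌───┬───┬───┬───┐            
            ┃│ 7 │ 8 │ 9 │ ÷ │            
            ┃├───┼───┼───┼───┤            
            ┏━━━━━━━━━━━━━━━━━━━━━━━┓     
            ┃ HexEditor             ┃     
            ┠───────────────────────┨     
            ┃00000000  CD 1e 79 1b 2┃     
            ┃00000010  2d 2d 2d 2d 2┃     
            ┃00000020  58 98 37 dd 4┃     
            ┃00000030  23 c4 37 13 3┃     
            ┃00000040  82 82 82 82 0┃     


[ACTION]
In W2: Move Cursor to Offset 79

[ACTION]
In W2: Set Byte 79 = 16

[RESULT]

            ┏━━━━━━━━━━━━━━━━━━━━━━━━━━━━━
            ┃ Calculator                  
            ┠─────────────────────────────
            ┃                             
            ┃┌───┬───┬───┬───┐            
            ┃│ 7 │ 8 │ 9 │ ÷ │            
            ┃├───┼───┼───┼───┤            
            ┏━━━━━━━━━━━━━━━━━━━━━━━┓     
            ┃ HexEditor             ┃     
            ┠───────────────────────┨     
            ┃00000000  cd 1e 79 1b 2┃     
            ┃00000010  2d 2d 2d 2d 2┃     
            ┃00000020  58 98 37 dd 4┃     
            ┃00000030  23 c4 37 13 3┃     
            ┃00000040  82 82 82 82 0┃     


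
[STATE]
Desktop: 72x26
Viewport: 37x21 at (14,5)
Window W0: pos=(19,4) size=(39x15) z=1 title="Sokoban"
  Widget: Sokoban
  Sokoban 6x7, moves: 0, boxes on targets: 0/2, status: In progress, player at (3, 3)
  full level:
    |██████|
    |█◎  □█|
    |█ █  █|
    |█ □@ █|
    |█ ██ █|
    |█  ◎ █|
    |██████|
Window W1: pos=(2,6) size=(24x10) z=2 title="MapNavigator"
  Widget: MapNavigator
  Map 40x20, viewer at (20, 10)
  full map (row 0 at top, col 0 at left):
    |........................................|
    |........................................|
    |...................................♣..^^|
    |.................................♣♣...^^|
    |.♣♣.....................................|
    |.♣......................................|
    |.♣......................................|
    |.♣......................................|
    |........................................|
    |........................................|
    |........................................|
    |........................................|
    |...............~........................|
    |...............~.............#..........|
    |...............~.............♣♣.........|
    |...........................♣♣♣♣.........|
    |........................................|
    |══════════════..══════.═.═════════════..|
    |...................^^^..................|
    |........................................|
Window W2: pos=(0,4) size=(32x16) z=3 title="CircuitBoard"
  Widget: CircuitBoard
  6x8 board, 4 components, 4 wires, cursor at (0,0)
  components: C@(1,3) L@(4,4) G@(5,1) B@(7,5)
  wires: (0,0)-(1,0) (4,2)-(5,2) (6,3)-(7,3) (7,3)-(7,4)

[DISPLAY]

                 ┃                   
─────────────────┨───────────────────
5                ┃                   
                 ┃                   
                 ┃                   
   C             ┃                   
                 ┃                   
                 ┃                   
                 ┃                   
                 ┃2                  
                 ┃                   
       L         ┃                   
                 ┃                   
                 ┃━━━━━━━━━━━━━━━━━━━
━━━━━━━━━━━━━━━━━┛                   
                                     
                                     
                                     
                                     
                                     
                                     


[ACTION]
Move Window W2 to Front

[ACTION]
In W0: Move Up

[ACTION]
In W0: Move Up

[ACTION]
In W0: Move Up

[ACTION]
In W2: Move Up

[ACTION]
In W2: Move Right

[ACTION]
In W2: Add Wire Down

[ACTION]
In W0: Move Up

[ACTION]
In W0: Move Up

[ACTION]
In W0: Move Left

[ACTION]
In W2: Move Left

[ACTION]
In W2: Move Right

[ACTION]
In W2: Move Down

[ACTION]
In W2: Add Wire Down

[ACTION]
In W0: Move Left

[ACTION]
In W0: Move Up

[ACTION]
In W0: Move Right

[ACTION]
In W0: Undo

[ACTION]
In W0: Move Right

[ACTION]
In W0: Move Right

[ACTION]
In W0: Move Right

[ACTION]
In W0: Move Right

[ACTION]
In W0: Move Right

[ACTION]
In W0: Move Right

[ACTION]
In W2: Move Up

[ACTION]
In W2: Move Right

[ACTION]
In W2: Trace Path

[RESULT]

                 ┃                   
─────────────────┨───────────────────
5                ┃                   
]                ┃                   
                 ┃                   
   C             ┃                   
                 ┃                   
                 ┃                   
                 ┃                   
                 ┃2                  
                 ┃                   
       L         ┃                   
                 ┃                   
                 ┃━━━━━━━━━━━━━━━━━━━
━━━━━━━━━━━━━━━━━┛                   
                                     
                                     
                                     
                                     
                                     
                                     


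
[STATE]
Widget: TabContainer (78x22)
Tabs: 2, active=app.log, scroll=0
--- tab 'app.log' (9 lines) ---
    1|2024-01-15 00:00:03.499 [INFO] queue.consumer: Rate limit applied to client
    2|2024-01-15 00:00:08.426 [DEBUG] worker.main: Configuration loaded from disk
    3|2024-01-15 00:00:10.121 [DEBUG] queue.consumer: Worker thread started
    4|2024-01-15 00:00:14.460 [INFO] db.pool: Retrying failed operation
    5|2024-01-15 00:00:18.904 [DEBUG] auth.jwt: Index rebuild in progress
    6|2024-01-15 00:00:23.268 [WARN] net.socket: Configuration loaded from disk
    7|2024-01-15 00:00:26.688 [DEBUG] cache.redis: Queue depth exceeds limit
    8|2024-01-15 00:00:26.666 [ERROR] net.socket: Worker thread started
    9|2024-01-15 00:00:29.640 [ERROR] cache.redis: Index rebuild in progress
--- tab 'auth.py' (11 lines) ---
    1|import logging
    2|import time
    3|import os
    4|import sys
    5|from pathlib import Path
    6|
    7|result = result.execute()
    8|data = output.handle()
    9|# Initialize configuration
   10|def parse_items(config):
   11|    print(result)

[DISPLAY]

[app.log]│ auth.py                                                            
──────────────────────────────────────────────────────────────────────────────
2024-01-15 00:00:03.499 [INFO] queue.consumer: Rate limit applied to client   
2024-01-15 00:00:08.426 [DEBUG] worker.main: Configuration loaded from disk   
2024-01-15 00:00:10.121 [DEBUG] queue.consumer: Worker thread started         
2024-01-15 00:00:14.460 [INFO] db.pool: Retrying failed operation             
2024-01-15 00:00:18.904 [DEBUG] auth.jwt: Index rebuild in progress           
2024-01-15 00:00:23.268 [WARN] net.socket: Configuration loaded from disk     
2024-01-15 00:00:26.688 [DEBUG] cache.redis: Queue depth exceeds limit        
2024-01-15 00:00:26.666 [ERROR] net.socket: Worker thread started             
2024-01-15 00:00:29.640 [ERROR] cache.redis: Index rebuild in progress        
                                                                              
                                                                              
                                                                              
                                                                              
                                                                              
                                                                              
                                                                              
                                                                              
                                                                              
                                                                              
                                                                              


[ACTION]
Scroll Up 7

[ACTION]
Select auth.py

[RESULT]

 app.log │[auth.py]                                                           
──────────────────────────────────────────────────────────────────────────────
import logging                                                                
import time                                                                   
import os                                                                     
import sys                                                                    
from pathlib import Path                                                      
                                                                              
result = result.execute()                                                     
data = output.handle()                                                        
# Initialize configuration                                                    
def parse_items(config):                                                      
    print(result)                                                             
                                                                              
                                                                              
                                                                              
                                                                              
                                                                              
                                                                              
                                                                              
                                                                              
                                                                              


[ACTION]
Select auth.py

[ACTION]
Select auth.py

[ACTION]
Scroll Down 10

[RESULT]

 app.log │[auth.py]                                                           
──────────────────────────────────────────────────────────────────────────────
    print(result)                                                             
                                                                              
                                                                              
                                                                              
                                                                              
                                                                              
                                                                              
                                                                              
                                                                              
                                                                              
                                                                              
                                                                              
                                                                              
                                                                              
                                                                              
                                                                              
                                                                              
                                                                              
                                                                              
                                                                              


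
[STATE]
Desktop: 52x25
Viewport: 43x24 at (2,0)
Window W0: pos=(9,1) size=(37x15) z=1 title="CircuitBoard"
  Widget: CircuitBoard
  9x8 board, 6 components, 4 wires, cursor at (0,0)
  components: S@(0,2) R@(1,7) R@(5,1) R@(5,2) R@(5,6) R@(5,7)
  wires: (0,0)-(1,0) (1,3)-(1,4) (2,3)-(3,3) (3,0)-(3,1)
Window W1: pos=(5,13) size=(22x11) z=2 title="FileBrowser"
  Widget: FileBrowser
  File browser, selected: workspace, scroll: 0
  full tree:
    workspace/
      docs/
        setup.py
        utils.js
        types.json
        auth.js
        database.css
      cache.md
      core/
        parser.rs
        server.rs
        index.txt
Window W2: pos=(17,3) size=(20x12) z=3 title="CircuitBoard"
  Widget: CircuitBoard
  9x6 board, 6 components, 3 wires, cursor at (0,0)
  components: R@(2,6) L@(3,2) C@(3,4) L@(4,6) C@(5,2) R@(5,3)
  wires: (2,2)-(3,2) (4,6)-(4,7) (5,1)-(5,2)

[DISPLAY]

                                           
       ┏━━━━━━━━━━━━━━━━━━━━━━━━━━━━━━━━━━━
       ┃ CircuitBoard                      
       ┠───────┏━━━━━━━━━━━━━━━━━━┓────────
       ┃   0 1 ┃ CircuitBoard     ┃        
       ┃0  [.] ┠──────────────────┨        
       ┃    │  ┃   0 1 2 3 4 5 6 7┃        
       ┃1   ·  ┃0  [.]            ┃     R  
       ┃       ┃                  ┃        
       ┃2      ┃1                 ┃        
       ┃       ┃                  ┃        
       ┃3   · ─┃2           ·     ┃        
       ┃       ┃            │     ┃        
   ┏━━━━━━━━━━━┃3           L     ┃        
   ┃ FileBrowse┗━━━━━━━━━━━━━━━━━━┛        
   ┠────────────────────┨━━━━━━━━━━━━━━━━━━
   ┃> [-] workspace/    ┃                  
   ┃    [+] docs/       ┃                  
   ┃    cache.md        ┃                  
   ┃    [+] core/       ┃                  
   ┃                    ┃                  
   ┃                    ┃                  
   ┃                    ┃                  
   ┗━━━━━━━━━━━━━━━━━━━━┛                  


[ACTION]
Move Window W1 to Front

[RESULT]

                                           
       ┏━━━━━━━━━━━━━━━━━━━━━━━━━━━━━━━━━━━
       ┃ CircuitBoard                      
       ┠───────┏━━━━━━━━━━━━━━━━━━┓────────
       ┃   0 1 ┃ CircuitBoard     ┃        
       ┃0  [.] ┠──────────────────┨        
       ┃    │  ┃   0 1 2 3 4 5 6 7┃        
       ┃1   ·  ┃0  [.]            ┃     R  
       ┃       ┃                  ┃        
       ┃2      ┃1                 ┃        
       ┃       ┃                  ┃        
       ┃3   · ─┃2           ·     ┃        
       ┃       ┃            │     ┃        
   ┏━━━━━━━━━━━━━━━━━━━━┓   L     ┃        
   ┃ FileBrowser        ┃━━━━━━━━━┛        
   ┠────────────────────┨━━━━━━━━━━━━━━━━━━
   ┃> [-] workspace/    ┃                  
   ┃    [+] docs/       ┃                  
   ┃    cache.md        ┃                  
   ┃    [+] core/       ┃                  
   ┃                    ┃                  
   ┃                    ┃                  
   ┃                    ┃                  
   ┗━━━━━━━━━━━━━━━━━━━━┛                  


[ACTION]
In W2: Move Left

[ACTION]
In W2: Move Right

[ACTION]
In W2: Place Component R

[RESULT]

                                           
       ┏━━━━━━━━━━━━━━━━━━━━━━━━━━━━━━━━━━━
       ┃ CircuitBoard                      
       ┠───────┏━━━━━━━━━━━━━━━━━━┓────────
       ┃   0 1 ┃ CircuitBoard     ┃        
       ┃0  [.] ┠──────────────────┨        
       ┃    │  ┃   0 1 2 3 4 5 6 7┃        
       ┃1   ·  ┃0      [R]        ┃     R  
       ┃       ┃                  ┃        
       ┃2      ┃1                 ┃        
       ┃       ┃                  ┃        
       ┃3   · ─┃2           ·     ┃        
       ┃       ┃            │     ┃        
   ┏━━━━━━━━━━━━━━━━━━━━┓   L     ┃        
   ┃ FileBrowser        ┃━━━━━━━━━┛        
   ┠────────────────────┨━━━━━━━━━━━━━━━━━━
   ┃> [-] workspace/    ┃                  
   ┃    [+] docs/       ┃                  
   ┃    cache.md        ┃                  
   ┃    [+] core/       ┃                  
   ┃                    ┃                  
   ┃                    ┃                  
   ┃                    ┃                  
   ┗━━━━━━━━━━━━━━━━━━━━┛                  


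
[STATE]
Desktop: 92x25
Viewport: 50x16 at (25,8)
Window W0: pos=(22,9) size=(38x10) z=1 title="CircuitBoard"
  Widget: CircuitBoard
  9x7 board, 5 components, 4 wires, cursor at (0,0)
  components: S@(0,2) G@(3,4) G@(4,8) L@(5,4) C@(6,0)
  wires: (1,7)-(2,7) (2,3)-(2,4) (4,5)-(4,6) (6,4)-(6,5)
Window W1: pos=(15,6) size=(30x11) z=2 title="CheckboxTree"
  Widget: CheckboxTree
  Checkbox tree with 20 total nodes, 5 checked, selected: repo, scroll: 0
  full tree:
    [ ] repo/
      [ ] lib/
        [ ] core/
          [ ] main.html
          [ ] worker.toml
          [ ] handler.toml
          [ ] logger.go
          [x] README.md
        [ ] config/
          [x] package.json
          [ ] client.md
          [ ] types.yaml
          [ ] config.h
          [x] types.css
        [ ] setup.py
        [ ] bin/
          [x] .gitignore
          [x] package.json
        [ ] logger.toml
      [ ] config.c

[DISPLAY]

───────────────────┨                              
/                  ┃━━━━━━━━━━━━━━┓               
b/                 ┃              ┃               
core/              ┃──────────────┨               
] main.html        ┃              ┃               
] worker.toml      ┃              ┃               
] handler.toml     ┃              ┃               
] logger.go        ┃          ·   ┃               
━━━━━━━━━━━━━━━━━━━┛          │   ┃               
              · ─ ·           ·   ┃               
━━━━━━━━━━━━━━━━━━━━━━━━━━━━━━━━━━┛               
                                                  
                                                  
                                                  
                                                  
                                                  


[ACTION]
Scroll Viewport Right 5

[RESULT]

──────────────┨                                   
              ┃━━━━━━━━━━━━━━┓                    
              ┃              ┃                    
              ┃──────────────┨                    
n.html        ┃              ┃                    
ker.toml      ┃              ┃                    
dler.toml     ┃              ┃                    
ger.go        ┃          ·   ┃                    
━━━━━━━━━━━━━━┛          │   ┃                    
         · ─ ·           ·   ┃                    
━━━━━━━━━━━━━━━━━━━━━━━━━━━━━┛                    
                                                  
                                                  
                                                  
                                                  
                                                  


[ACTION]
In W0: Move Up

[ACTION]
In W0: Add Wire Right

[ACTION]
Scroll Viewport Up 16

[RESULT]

                                                  
                                                  
                                                  
                                                  
                                                  
                                                  
━━━━━━━━━━━━━━┓                                   
              ┃                                   
──────────────┨                                   
              ┃━━━━━━━━━━━━━━┓                    
              ┃              ┃                    
              ┃──────────────┨                    
n.html        ┃              ┃                    
ker.toml      ┃              ┃                    
dler.toml     ┃              ┃                    
ger.go        ┃          ·   ┃                    


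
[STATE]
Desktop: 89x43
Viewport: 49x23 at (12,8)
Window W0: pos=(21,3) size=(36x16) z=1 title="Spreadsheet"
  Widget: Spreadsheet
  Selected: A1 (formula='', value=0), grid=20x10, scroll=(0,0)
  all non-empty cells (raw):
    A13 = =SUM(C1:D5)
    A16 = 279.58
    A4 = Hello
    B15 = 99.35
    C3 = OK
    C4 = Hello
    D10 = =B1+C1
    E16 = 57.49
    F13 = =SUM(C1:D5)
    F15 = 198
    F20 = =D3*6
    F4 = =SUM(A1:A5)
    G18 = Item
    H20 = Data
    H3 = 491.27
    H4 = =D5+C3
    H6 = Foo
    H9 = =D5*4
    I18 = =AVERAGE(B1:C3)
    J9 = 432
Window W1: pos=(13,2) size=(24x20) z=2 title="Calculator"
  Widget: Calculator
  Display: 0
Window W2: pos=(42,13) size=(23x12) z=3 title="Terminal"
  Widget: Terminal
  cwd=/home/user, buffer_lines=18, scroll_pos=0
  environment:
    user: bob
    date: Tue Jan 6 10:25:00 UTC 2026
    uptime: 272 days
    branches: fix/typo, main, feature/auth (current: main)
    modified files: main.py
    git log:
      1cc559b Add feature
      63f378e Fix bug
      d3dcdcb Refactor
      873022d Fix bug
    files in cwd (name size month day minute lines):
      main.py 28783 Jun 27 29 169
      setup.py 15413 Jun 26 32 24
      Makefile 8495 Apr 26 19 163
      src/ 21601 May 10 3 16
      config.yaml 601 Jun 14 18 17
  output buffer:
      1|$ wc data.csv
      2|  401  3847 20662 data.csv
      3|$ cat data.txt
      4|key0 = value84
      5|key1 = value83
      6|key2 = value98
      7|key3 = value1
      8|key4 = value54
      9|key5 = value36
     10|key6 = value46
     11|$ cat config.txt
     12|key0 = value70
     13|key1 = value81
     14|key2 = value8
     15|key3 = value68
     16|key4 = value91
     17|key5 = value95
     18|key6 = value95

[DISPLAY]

 ┃├───┼───┼───┼───┤     ┃-------------------┃    
 ┃│ 4 │ 5 │ 6 │ × │     ┃    0       0      ┃    
 ┃├───┼───┼───┼───┤     ┃    0       0      ┃    
 ┃│ 1 │ 2 │ 3 │ - │     ┃    0OK            ┃    
 ┃├───┼───┼───┼───┤     ┃    0Hello         ┃    
 ┃│ 0 │ . │ = │ + │     ┃    0┏━━━━━━━━━━━━━━━━━━
 ┃├───┼───┼───┼───┤     ┃    0┃ Terminal         
 ┃│ C │ MC│ MR│ M+│     ┃    0┠──────────────────
 ┃└───┴───┴───┴───┘     ┃    0┃$ wc data.csv     
 ┃                      ┃    0┃  401  3847 20662 
 ┃                      ┃━━━━━┃$ cat data.txt    
 ┃                      ┃     ┃key0 = value84    
 ┃                      ┃     ┃key1 = value83    
 ┗━━━━━━━━━━━━━━━━━━━━━━┛     ┃key2 = value98    
                              ┃key3 = value1     
                              ┃key4 = value54    
                              ┗━━━━━━━━━━━━━━━━━━
                                                 
                                                 
                                                 
                                                 
                                                 
                                                 


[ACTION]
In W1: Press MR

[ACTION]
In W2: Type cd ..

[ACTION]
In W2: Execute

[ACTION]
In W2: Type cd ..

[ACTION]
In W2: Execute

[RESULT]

 ┃├───┼───┼───┼───┤     ┃-------------------┃    
 ┃│ 4 │ 5 │ 6 │ × │     ┃    0       0      ┃    
 ┃├───┼───┼───┼───┤     ┃    0       0      ┃    
 ┃│ 1 │ 2 │ 3 │ - │     ┃    0OK            ┃    
 ┃├───┼───┼───┼───┤     ┃    0Hello         ┃    
 ┃│ 0 │ . │ = │ + │     ┃    0┏━━━━━━━━━━━━━━━━━━
 ┃├───┼───┼───┼───┤     ┃    0┃ Terminal         
 ┃│ C │ MC│ MR│ M+│     ┃    0┠──────────────────
 ┃└───┴───┴───┴───┘     ┃    0┃key4 = value91    
 ┃                      ┃    0┃key5 = value95    
 ┃                      ┃━━━━━┃key6 = value95    
 ┃                      ┃     ┃$ cd ..           
 ┃                      ┃     ┃                  
 ┗━━━━━━━━━━━━━━━━━━━━━━┛     ┃$ cd ..           
                              ┃                  
                              ┃$ █               
                              ┗━━━━━━━━━━━━━━━━━━
                                                 
                                                 
                                                 
                                                 
                                                 
                                                 
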